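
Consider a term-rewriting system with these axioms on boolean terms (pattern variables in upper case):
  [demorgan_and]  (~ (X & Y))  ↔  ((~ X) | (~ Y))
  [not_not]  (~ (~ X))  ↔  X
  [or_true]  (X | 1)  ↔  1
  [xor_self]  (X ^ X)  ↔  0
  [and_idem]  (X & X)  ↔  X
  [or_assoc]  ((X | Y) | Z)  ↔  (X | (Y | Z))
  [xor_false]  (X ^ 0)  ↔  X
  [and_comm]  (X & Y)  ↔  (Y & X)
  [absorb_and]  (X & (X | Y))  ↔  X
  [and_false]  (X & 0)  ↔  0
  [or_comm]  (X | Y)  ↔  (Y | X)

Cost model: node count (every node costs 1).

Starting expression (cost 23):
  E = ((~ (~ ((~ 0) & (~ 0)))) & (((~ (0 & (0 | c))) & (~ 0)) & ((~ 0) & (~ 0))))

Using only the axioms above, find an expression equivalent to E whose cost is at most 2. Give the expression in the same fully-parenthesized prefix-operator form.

(~ 0)   [cost 2]

(1) (0 & (0 | c))  =[absorb_and →]=  0    ⊢ ((~ (~ ((~ 0) & (~ 0)))) & (((~ 0) & (~ 0)) & ((~ 0) & (~ 0))))
(2) (~ (~ ((~ 0) & (~ 0))))  =[not_not →]=  ((~ 0) & (~ 0))    ⊢ (((~ 0) & (~ 0)) & (((~ 0) & (~ 0)) & ((~ 0) & (~ 0))))
(3) (((~ 0) & (~ 0)) & ((~ 0) & (~ 0)))  =[and_idem →]=  ((~ 0) & (~ 0))    ⊢ (((~ 0) & (~ 0)) & ((~ 0) & (~ 0)))
(4) (((~ 0) & (~ 0)) & ((~ 0) & (~ 0)))  =[and_idem →]=  ((~ 0) & (~ 0))
(5) ((~ 0) & (~ 0))  =[and_idem →]=  (~ 0)    ⊢ cost 2, within 2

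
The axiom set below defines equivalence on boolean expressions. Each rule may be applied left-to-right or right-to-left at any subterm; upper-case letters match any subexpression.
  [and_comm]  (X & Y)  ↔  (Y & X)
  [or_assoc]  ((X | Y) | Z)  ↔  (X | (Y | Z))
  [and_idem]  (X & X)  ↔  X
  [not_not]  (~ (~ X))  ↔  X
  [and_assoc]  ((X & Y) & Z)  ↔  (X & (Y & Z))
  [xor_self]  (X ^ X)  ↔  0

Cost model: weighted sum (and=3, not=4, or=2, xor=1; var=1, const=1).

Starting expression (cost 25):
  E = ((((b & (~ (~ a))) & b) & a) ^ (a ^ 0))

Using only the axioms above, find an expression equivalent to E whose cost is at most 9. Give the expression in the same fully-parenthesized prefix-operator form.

((b & a) ^ (a ^ 0))   [cost 9]

1. [not_not →] (~ (~ a))  →  a;  E = ((((b & a) & b) & a) ^ (a ^ 0))
2. [and_assoc →] (((b & a) & b) & a)  →  ((b & a) & (b & a));  E = (((b & a) & (b & a)) ^ (a ^ 0))
3. [and_idem →] ((b & a) & (b & a))  →  (b & a);  cost 9 ≤ 9, done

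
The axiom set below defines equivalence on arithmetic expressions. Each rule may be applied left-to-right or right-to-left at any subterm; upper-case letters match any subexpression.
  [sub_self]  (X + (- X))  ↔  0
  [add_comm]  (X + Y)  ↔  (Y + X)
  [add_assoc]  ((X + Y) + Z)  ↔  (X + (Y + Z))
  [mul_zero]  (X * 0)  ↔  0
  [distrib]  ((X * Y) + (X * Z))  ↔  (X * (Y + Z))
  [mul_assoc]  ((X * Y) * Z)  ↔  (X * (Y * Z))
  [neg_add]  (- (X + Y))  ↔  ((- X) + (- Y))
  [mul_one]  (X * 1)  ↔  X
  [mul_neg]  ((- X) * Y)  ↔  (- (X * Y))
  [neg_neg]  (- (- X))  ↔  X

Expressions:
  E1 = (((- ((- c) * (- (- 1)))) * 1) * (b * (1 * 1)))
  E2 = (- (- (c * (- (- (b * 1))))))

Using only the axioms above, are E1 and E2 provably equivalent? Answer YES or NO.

step 1: neg_neg (→) rewrites (- (- 1)) into 1, now (((- ((- c) * 1)) * 1) * (b * (1 * 1)))
step 2: mul_one (→) rewrites ((- c) * 1) into (- c), now (((- (- c)) * 1) * (b * (1 * 1)))
step 3: mul_one (→) rewrites (1 * 1) into 1, now (((- (- c)) * 1) * (b * 1))
step 4: neg_neg (→) rewrites (- (- c)) into c, now ((c * 1) * (b * 1))
step 5: mul_one (→) rewrites (c * 1) into c, now (c * (b * 1))
step 6: mul_one (→) rewrites (b * 1) into b, now (c * b)
step 7: neg_neg (←) rewrites (c * b) into (- (- (c * b)))
step 8: neg_neg (←) rewrites b into (- (- b)), now (- (- (c * (- (- b)))))
step 9: mul_one (←) rewrites b into (b * 1), which is E2

YES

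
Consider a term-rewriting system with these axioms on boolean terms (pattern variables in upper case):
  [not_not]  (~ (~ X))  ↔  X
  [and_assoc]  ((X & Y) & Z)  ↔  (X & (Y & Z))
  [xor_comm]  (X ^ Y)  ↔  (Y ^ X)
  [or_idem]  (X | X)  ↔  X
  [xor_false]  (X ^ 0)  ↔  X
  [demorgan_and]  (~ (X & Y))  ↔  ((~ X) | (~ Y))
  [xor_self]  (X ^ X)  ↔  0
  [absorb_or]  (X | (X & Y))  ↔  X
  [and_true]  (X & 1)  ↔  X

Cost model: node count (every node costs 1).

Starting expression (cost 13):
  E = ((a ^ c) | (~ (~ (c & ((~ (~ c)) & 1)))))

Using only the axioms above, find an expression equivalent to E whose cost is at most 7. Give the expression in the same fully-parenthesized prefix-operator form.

((a ^ c) | (c & c))   [cost 7]

(1) (~ (~ (c & ((~ (~ c)) & 1))))  =[not_not →]=  (c & ((~ (~ c)) & 1))    ⊢ ((a ^ c) | (c & ((~ (~ c)) & 1)))
(2) (~ (~ c))  =[not_not →]=  c    ⊢ ((a ^ c) | (c & (c & 1)))
(3) (c & 1)  =[and_true →]=  c    ⊢ cost 7, within 7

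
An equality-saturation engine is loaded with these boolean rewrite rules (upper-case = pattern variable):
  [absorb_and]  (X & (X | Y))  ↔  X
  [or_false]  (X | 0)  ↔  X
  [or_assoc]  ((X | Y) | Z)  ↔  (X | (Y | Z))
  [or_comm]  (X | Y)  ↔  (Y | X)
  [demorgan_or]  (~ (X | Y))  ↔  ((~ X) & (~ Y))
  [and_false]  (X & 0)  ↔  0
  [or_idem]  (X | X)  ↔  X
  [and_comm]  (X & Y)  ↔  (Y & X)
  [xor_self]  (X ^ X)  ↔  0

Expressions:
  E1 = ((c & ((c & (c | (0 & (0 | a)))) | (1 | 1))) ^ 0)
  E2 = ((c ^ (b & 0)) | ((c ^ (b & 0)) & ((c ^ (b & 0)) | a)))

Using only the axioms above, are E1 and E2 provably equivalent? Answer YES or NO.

step 1: absorb_and (→) rewrites (0 & (0 | a)) into 0, now ((c & ((c & (c | 0)) | (1 | 1))) ^ 0)
step 2: or_idem (→) rewrites (1 | 1) into 1, now ((c & ((c & (c | 0)) | 1)) ^ 0)
step 3: absorb_and (→) rewrites (c & (c | 0)) into c, now ((c & (c | 1)) ^ 0)
step 4: absorb_and (→) rewrites (c & (c | 1)) into c, now (c ^ 0)
step 5: and_false (←) rewrites 0 into (b & 0), now (c ^ (b & 0))
step 6: or_idem (←) rewrites (c ^ (b & 0)) into ((c ^ (b & 0)) | (c ^ (b & 0)))
step 7: absorb_and (←) rewrites (c ^ (b & 0)) into ((c ^ (b & 0)) & ((c ^ (b & 0)) | a)), which is E2

YES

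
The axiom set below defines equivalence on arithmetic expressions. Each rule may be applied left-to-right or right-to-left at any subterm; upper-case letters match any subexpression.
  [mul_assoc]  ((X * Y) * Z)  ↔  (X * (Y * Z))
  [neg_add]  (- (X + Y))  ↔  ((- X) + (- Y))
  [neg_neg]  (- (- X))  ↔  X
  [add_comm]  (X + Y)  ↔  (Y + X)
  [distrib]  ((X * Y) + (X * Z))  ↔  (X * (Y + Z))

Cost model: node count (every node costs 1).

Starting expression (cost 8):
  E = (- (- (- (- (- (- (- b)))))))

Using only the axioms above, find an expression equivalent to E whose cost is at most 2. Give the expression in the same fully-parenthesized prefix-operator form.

step 1: neg_neg (→) rewrites (- (- b)) into b, now (- (- (- (- (- b)))))
step 2: neg_neg (→) rewrites (- (- (- (- b)))) into (- (- b)), now (- (- (- b)))
step 3: neg_neg (→) rewrites (- (- (- b))) into (- b), reaching cost 2 (bound 2)

(- b)   [cost 2]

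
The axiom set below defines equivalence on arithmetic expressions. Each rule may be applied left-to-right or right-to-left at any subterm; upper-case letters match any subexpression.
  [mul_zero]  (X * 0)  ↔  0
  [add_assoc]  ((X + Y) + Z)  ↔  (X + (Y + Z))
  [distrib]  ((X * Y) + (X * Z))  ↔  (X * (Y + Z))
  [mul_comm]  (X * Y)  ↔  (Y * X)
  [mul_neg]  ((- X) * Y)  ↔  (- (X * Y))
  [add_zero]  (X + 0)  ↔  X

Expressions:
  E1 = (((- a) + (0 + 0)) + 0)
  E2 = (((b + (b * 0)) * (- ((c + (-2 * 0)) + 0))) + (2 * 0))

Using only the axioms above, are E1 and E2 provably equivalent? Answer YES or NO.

NO

All listed rules preserve value, hence provable equivalence implies equal values everywhere; look for a separating assignment.
a=0, b=1, c=1 gives E1 ↦ 0, E2 ↦ -1; values differ ⇒ not provably equivalent.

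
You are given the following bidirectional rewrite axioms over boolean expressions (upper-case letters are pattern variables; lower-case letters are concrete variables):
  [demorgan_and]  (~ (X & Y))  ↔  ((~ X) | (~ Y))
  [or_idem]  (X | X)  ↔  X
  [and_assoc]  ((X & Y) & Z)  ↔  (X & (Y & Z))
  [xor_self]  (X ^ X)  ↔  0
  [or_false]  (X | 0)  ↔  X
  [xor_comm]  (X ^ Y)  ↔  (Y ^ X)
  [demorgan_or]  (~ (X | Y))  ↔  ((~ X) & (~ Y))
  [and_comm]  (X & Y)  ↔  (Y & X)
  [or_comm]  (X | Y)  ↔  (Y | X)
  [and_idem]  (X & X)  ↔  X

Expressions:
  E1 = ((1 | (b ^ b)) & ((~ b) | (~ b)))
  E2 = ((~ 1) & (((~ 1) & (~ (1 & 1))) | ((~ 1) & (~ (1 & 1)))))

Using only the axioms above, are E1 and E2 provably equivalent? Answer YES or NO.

Every axiom is a valid identity, so a rewrite proof would force E1 and E2 to agree under every assignment.
At b=0: E1 = 1 but E2 = 0; they differ, so no derivation exists.

NO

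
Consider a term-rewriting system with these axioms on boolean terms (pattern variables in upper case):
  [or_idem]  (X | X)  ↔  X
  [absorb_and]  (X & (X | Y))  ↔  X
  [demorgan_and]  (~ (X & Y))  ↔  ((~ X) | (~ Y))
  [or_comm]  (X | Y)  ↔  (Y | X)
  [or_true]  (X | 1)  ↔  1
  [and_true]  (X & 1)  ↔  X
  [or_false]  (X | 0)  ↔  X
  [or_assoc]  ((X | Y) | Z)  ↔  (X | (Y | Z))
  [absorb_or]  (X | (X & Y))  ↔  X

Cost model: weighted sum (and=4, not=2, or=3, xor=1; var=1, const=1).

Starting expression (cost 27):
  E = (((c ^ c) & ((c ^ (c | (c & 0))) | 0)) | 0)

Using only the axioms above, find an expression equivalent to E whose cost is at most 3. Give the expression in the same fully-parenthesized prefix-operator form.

(c ^ c)   [cost 3]

(1) (c | (c & 0))  =[absorb_or →]=  c    ⊢ (((c ^ c) & ((c ^ c) | 0)) | 0)
(2) (((c ^ c) & ((c ^ c) | 0)) | 0)  =[or_false →]=  ((c ^ c) & ((c ^ c) | 0))
(3) ((c ^ c) & ((c ^ c) | 0))  =[absorb_and →]=  (c ^ c)    ⊢ cost 3, within 3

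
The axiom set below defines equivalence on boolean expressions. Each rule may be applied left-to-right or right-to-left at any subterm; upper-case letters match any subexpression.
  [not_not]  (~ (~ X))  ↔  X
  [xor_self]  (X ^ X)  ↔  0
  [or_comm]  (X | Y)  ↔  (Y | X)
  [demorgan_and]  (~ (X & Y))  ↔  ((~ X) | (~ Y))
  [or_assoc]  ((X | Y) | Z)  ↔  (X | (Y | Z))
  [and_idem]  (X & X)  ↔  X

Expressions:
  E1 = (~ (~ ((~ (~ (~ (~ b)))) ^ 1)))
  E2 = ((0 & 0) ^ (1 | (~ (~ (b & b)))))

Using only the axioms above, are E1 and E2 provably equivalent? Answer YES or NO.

NO

Every axiom is a valid identity, so a rewrite proof would force E1 and E2 to agree under every assignment.
At b=1: E1 = 0 but E2 = 1; they differ, so no derivation exists.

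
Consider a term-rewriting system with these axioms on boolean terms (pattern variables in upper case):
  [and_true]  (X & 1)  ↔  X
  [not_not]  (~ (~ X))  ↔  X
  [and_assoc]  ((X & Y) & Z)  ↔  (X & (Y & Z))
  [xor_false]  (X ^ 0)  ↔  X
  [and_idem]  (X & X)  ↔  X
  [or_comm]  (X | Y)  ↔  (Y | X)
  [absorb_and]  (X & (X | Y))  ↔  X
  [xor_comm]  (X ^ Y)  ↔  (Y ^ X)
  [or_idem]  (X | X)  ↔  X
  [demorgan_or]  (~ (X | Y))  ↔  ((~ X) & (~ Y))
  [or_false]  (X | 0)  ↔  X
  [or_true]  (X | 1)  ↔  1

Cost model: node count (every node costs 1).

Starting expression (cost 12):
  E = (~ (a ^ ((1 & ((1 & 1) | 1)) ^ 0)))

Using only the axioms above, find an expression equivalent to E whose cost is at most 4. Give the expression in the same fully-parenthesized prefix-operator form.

(~ (a ^ 1))   [cost 4]

step 1: and_true (→) rewrites (1 & 1) into 1, now (~ (a ^ ((1 & (1 | 1)) ^ 0)))
step 2: absorb_and (→) rewrites (1 & (1 | 1)) into 1, now (~ (a ^ (1 ^ 0)))
step 3: xor_false (→) rewrites (1 ^ 0) into 1, reaching cost 4 (bound 4)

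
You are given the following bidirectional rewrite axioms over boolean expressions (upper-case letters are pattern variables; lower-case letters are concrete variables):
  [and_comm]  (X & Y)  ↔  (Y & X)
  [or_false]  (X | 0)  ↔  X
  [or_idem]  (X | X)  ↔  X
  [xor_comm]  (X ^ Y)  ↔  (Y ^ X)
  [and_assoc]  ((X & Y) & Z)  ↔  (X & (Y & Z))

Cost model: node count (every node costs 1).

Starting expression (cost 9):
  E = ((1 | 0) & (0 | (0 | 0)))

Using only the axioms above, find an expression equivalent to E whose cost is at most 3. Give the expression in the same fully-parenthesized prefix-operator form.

(0 & 1)   [cost 3]

step 1: or_idem (→) rewrites (0 | 0) into 0, now ((1 | 0) & (0 | 0))
step 2: and_comm (→) rewrites ((1 | 0) & (0 | 0)) into ((0 | 0) & (1 | 0))
step 3: or_false (→) rewrites (1 | 0) into 1, now ((0 | 0) & 1)
step 4: or_idem (→) rewrites (0 | 0) into 0, reaching cost 3 (bound 3)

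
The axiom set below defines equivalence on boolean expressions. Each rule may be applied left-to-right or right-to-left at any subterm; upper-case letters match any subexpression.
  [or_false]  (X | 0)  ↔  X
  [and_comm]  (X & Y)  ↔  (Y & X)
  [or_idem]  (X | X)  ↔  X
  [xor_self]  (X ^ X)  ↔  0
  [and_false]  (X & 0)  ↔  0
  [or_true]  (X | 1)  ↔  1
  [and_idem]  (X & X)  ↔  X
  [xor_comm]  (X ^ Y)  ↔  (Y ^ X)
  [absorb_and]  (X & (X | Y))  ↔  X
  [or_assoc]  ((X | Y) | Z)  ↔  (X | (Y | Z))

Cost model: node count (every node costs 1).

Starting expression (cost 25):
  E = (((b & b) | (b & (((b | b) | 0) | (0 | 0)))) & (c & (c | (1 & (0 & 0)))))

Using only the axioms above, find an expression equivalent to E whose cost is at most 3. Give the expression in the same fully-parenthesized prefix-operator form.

(b & c)   [cost 3]

(1) (b | b)  =[or_idem →]=  b    ⊢ (((b & b) | (b & ((b | 0) | (0 | 0)))) & (c & (c | (1 & (0 & 0)))))
(2) (0 | 0)  =[or_idem →]=  0    ⊢ (((b & b) | (b & ((b | 0) | 0))) & (c & (c | (1 & (0 & 0)))))
(3) (0 & 0)  =[and_false →]=  0    ⊢ (((b & b) | (b & ((b | 0) | 0))) & (c & (c | (1 & 0))))
(4) ((b | 0) | 0)  =[or_false →]=  (b | 0)    ⊢ (((b & b) | (b & (b | 0))) & (c & (c | (1 & 0))))
(5) (b | 0)  =[or_false →]=  b    ⊢ (((b & b) | (b & b)) & (c & (c | (1 & 0))))
(6) (1 & 0)  =[and_false →]=  0    ⊢ (((b & b) | (b & b)) & (c & (c | 0)))
(7) (c | 0)  =[or_false →]=  c    ⊢ (((b & b) | (b & b)) & (c & c))
(8) ((b & b) | (b & b))  =[or_idem →]=  (b & b)    ⊢ ((b & b) & (c & c))
(9) (b & b)  =[and_idem →]=  b    ⊢ (b & (c & c))
(10) (c & c)  =[and_idem →]=  c    ⊢ cost 3, within 3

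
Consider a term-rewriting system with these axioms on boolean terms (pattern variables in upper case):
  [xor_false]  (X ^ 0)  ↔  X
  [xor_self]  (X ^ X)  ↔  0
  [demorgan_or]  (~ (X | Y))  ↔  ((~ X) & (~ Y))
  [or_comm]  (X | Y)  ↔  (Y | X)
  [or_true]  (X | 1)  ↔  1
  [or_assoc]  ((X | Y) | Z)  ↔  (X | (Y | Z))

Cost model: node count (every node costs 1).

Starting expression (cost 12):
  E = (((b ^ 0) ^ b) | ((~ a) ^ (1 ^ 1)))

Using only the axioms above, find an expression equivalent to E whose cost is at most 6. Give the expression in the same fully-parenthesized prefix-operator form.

(1) (b ^ 0)  =[xor_false →]=  b    ⊢ ((b ^ b) | ((~ a) ^ (1 ^ 1)))
(2) (1 ^ 1)  =[xor_self →]=  0    ⊢ ((b ^ b) | ((~ a) ^ 0))
(3) ((~ a) ^ 0)  =[xor_false →]=  (~ a)    ⊢ cost 6, within 6

((b ^ b) | (~ a))   [cost 6]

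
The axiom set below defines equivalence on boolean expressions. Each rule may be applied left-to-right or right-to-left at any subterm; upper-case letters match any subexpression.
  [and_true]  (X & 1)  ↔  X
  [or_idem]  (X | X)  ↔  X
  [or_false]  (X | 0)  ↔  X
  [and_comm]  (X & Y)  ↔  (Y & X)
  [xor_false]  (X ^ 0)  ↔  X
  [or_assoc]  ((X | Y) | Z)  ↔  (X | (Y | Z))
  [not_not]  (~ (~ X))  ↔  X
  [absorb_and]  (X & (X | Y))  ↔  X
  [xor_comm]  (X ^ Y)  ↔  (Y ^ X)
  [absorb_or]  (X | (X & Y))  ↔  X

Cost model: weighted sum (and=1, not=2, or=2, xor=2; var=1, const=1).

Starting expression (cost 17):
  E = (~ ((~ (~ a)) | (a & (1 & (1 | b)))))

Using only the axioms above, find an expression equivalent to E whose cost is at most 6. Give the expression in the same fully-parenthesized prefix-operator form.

(1) (1 & (1 | b))  =[absorb_and →]=  1    ⊢ (~ ((~ (~ a)) | (a & 1)))
(2) (a & 1)  =[and_true →]=  a    ⊢ (~ ((~ (~ a)) | a))
(3) (~ (~ a))  =[not_not →]=  a    ⊢ cost 6, within 6

(~ (a | a))   [cost 6]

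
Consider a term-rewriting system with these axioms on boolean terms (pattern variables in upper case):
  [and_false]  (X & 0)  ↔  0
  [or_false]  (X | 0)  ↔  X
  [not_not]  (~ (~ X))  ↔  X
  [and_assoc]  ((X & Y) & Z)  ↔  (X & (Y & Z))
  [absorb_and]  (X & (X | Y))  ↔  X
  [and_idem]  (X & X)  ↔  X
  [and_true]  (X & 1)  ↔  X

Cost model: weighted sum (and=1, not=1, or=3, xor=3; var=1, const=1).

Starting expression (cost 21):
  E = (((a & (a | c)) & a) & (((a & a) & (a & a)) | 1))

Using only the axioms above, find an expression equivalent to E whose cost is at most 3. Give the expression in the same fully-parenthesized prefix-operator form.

(1) (a & (a | c))  =[absorb_and →]=  a    ⊢ ((a & a) & (((a & a) & (a & a)) | 1))
(2) ((a & a) & (a & a))  =[and_idem →]=  (a & a)    ⊢ ((a & a) & ((a & a) | 1))
(3) ((a & a) & ((a & a) | 1))  =[absorb_and →]=  (a & a)    ⊢ cost 3, within 3

(a & a)   [cost 3]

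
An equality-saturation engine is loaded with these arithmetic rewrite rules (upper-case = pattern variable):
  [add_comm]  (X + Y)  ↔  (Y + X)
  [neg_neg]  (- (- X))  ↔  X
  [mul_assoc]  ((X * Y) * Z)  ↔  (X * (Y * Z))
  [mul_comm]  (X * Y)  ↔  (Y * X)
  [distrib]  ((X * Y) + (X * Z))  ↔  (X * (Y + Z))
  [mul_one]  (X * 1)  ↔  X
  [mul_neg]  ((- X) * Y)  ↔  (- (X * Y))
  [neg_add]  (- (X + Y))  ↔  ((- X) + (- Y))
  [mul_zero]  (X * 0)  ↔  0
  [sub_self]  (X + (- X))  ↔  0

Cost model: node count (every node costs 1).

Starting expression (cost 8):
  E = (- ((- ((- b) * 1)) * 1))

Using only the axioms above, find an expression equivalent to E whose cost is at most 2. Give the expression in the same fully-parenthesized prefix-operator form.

step 1: mul_one (→) rewrites ((- b) * 1) into (- b), now (- ((- (- b)) * 1))
step 2: neg_neg (→) rewrites (- (- b)) into b, now (- (b * 1))
step 3: mul_one (→) rewrites (b * 1) into b, reaching cost 2 (bound 2)

(- b)   [cost 2]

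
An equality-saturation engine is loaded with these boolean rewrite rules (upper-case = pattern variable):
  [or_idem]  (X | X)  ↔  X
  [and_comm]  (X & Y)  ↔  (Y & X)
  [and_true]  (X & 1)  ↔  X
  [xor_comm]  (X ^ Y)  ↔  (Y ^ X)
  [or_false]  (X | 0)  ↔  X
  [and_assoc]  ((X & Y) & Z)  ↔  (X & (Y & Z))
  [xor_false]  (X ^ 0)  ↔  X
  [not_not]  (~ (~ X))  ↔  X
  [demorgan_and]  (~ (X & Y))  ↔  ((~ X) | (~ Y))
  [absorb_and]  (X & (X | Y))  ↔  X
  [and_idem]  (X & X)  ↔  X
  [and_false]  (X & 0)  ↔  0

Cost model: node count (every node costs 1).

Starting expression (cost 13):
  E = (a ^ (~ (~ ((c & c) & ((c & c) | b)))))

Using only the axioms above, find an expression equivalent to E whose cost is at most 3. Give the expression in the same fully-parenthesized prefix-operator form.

step 1: absorb_and (→) rewrites ((c & c) & ((c & c) | b)) into (c & c), now (a ^ (~ (~ (c & c))))
step 2: not_not (→) rewrites (~ (~ (c & c))) into (c & c), now (a ^ (c & c))
step 3: and_idem (→) rewrites (c & c) into c, reaching cost 3 (bound 3)

(a ^ c)   [cost 3]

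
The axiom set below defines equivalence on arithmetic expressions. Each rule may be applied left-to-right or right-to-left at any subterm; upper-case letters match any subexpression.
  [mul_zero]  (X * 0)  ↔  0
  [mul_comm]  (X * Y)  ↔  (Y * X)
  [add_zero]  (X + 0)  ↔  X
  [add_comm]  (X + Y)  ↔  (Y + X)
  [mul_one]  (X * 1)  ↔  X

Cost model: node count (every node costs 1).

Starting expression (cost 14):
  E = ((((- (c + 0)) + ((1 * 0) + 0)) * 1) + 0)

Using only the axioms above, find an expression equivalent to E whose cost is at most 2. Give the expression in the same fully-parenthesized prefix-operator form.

(1) (((- (c + 0)) + ((1 * 0) + 0)) * 1)  =[mul_one →]=  ((- (c + 0)) + ((1 * 0) + 0))    ⊢ (((- (c + 0)) + ((1 * 0) + 0)) + 0)
(2) (c + 0)  =[add_zero →]=  c    ⊢ (((- c) + ((1 * 0) + 0)) + 0)
(3) ((1 * 0) + 0)  =[add_zero →]=  (1 * 0)    ⊢ (((- c) + (1 * 0)) + 0)
(4) (1 * 0)  =[mul_comm →]=  (0 * 1)    ⊢ (((- c) + (0 * 1)) + 0)
(5) (((- c) + (0 * 1)) + 0)  =[add_zero →]=  ((- c) + (0 * 1))
(6) (0 * 1)  =[mul_one →]=  0    ⊢ ((- c) + 0)
(7) ((- c) + 0)  =[add_zero →]=  (- c)    ⊢ cost 2, within 2

(- c)   [cost 2]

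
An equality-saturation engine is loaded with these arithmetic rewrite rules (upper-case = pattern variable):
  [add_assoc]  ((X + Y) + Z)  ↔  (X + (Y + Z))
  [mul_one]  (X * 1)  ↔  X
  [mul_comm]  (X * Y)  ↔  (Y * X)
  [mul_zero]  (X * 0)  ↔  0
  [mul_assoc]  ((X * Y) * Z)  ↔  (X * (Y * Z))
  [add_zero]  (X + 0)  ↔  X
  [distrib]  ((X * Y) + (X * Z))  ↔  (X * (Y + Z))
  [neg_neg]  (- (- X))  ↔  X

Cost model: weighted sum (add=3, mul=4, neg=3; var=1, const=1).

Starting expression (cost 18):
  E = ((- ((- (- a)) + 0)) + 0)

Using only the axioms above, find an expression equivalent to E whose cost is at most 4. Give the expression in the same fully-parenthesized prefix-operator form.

step 1: neg_neg (→) rewrites (- (- a)) into a, now ((- (a + 0)) + 0)
step 2: add_zero (→) rewrites (a + 0) into a, now ((- a) + 0)
step 3: add_zero (→) rewrites ((- a) + 0) into (- a), reaching cost 4 (bound 4)

(- a)   [cost 4]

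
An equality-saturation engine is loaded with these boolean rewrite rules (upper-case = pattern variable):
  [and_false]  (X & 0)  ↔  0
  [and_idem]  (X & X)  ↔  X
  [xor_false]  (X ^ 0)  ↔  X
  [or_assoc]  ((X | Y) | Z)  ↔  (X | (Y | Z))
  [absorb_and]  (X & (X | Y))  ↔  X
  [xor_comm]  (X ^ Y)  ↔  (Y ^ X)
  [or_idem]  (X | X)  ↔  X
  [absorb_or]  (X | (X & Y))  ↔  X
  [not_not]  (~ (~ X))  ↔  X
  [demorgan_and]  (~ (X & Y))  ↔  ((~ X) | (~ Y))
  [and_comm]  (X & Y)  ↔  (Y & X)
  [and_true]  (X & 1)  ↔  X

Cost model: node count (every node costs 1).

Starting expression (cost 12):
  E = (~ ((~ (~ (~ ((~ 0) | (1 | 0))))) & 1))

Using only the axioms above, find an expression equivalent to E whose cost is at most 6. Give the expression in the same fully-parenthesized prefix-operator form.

((~ 0) | (1 | 0))   [cost 6]

step 1: not_not (→) rewrites (~ (~ ((~ 0) | (1 | 0)))) into ((~ 0) | (1 | 0)), now (~ ((~ ((~ 0) | (1 | 0))) & 1))
step 2: and_true (→) rewrites ((~ ((~ 0) | (1 | 0))) & 1) into (~ ((~ 0) | (1 | 0))), now (~ (~ ((~ 0) | (1 | 0))))
step 3: not_not (→) rewrites (~ (~ ((~ 0) | (1 | 0)))) into ((~ 0) | (1 | 0)), reaching cost 6 (bound 6)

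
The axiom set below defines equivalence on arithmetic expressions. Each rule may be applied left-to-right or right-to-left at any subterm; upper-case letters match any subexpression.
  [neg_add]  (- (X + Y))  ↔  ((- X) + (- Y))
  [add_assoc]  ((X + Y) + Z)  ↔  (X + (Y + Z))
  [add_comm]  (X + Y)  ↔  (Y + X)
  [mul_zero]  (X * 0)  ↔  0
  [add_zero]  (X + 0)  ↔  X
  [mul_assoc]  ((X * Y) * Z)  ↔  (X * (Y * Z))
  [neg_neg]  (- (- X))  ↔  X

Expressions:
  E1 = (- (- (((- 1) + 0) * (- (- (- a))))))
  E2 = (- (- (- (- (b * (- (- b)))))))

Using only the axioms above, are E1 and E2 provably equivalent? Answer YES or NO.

All listed rules preserve value, hence provable equivalence implies equal values everywhere; look for a separating assignment.
a=0, b=1 gives E1 ↦ 0, E2 ↦ 1; values differ ⇒ not provably equivalent.

NO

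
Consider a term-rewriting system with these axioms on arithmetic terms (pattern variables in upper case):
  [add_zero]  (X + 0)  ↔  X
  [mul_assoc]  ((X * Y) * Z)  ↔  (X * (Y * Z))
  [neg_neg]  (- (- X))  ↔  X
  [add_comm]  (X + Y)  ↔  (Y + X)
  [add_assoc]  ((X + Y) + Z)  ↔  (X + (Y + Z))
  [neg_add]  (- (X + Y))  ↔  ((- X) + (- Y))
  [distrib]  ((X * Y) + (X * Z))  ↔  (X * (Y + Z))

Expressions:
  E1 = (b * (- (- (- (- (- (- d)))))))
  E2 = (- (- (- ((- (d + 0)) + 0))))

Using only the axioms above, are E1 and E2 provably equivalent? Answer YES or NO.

All listed rules preserve value, hence provable equivalence implies equal values everywhere; look for a separating assignment.
b=0, d=1 gives E1 ↦ 0, E2 ↦ 1; values differ ⇒ not provably equivalent.

NO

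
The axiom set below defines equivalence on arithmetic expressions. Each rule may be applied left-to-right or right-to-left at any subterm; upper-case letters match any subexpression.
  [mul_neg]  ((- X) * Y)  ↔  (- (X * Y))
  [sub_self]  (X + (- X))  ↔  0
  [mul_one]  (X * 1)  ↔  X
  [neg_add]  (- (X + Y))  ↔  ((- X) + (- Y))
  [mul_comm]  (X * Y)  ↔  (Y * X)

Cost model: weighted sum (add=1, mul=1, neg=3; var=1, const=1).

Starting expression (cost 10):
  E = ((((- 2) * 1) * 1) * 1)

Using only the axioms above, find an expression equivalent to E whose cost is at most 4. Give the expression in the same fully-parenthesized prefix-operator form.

(- 2)   [cost 4]

(1) ((- 2) * 1)  =[mul_one →]=  (- 2)    ⊢ (((- 2) * 1) * 1)
(2) (((- 2) * 1) * 1)  =[mul_one →]=  ((- 2) * 1)
(3) ((- 2) * 1)  =[mul_one →]=  (- 2)    ⊢ cost 4, within 4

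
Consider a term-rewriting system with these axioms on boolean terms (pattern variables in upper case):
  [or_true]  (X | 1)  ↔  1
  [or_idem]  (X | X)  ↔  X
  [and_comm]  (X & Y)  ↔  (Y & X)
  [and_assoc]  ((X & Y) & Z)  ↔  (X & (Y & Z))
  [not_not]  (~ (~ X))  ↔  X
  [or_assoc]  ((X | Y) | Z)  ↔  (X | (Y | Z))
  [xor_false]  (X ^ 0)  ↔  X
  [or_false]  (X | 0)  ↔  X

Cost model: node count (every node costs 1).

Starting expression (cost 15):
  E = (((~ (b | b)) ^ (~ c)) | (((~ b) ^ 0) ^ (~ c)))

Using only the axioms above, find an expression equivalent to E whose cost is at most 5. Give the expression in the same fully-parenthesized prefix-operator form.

1. [xor_false →] ((~ b) ^ 0)  →  (~ b);  E = (((~ (b | b)) ^ (~ c)) | ((~ b) ^ (~ c)))
2. [or_idem →] (b | b)  →  b;  E = (((~ b) ^ (~ c)) | ((~ b) ^ (~ c)))
3. [or_idem →] (((~ b) ^ (~ c)) | ((~ b) ^ (~ c)))  →  ((~ b) ^ (~ c));  cost 5 ≤ 5, done

((~ b) ^ (~ c))   [cost 5]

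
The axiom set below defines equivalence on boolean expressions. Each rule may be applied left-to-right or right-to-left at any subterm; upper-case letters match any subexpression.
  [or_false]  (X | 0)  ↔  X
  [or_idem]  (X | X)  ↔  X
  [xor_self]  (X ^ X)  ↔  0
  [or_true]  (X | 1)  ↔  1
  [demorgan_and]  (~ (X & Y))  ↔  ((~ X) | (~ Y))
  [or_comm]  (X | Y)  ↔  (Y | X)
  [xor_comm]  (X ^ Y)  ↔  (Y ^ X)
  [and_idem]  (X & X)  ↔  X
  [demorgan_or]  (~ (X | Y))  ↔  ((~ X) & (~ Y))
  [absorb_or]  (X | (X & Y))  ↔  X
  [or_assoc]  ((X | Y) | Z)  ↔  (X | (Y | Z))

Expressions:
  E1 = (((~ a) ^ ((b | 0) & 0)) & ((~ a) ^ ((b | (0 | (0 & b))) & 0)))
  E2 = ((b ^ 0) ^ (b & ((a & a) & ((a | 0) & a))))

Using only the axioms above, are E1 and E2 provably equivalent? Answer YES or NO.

NO

All listed rules preserve value, hence provable equivalence implies equal values everywhere; look for a separating assignment.
a=0, b=0 gives E1 ↦ 1, E2 ↦ 0; values differ ⇒ not provably equivalent.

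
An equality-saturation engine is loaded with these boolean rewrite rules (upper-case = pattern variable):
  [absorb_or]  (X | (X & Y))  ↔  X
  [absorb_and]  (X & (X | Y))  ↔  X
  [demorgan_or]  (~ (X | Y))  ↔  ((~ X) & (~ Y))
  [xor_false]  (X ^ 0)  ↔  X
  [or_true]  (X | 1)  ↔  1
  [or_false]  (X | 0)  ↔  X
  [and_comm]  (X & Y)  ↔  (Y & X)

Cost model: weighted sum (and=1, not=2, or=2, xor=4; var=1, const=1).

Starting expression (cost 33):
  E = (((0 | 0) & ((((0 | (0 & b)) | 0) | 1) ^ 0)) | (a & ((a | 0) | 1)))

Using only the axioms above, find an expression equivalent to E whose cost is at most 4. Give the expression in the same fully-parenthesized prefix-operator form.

(0 | a)   [cost 4]

1. [absorb_or →] (0 | (0 & b))  →  0;  E = (((0 | 0) & (((0 | 0) | 1) ^ 0)) | (a & ((a | 0) | 1)))
2. [or_false →] (a | 0)  →  a;  E = (((0 | 0) & (((0 | 0) | 1) ^ 0)) | (a & (a | 1)))
3. [xor_false →] (((0 | 0) | 1) ^ 0)  →  ((0 | 0) | 1);  E = (((0 | 0) & ((0 | 0) | 1)) | (a & (a | 1)))
4. [absorb_and →] (a & (a | 1))  →  a;  E = (((0 | 0) & ((0 | 0) | 1)) | a)
5. [absorb_and →] ((0 | 0) & ((0 | 0) | 1))  →  (0 | 0);  E = ((0 | 0) | a)
6. [or_false →] (0 | 0)  →  0;  cost 4 ≤ 4, done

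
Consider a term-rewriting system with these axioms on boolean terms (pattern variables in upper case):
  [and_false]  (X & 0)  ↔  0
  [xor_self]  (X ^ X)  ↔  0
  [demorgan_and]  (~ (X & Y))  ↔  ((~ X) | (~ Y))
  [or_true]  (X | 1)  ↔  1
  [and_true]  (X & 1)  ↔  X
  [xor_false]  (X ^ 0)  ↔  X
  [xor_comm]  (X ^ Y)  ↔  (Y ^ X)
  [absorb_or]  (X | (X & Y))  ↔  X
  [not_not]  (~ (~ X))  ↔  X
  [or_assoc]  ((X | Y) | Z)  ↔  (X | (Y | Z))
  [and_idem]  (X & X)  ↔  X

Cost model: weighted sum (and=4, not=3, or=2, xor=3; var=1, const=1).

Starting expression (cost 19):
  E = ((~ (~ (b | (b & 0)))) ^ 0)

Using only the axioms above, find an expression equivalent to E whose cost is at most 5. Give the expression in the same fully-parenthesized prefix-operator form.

(0 ^ b)   [cost 5]

step 1: xor_comm (→) rewrites ((~ (~ (b | (b & 0)))) ^ 0) into (0 ^ (~ (~ (b | (b & 0)))))
step 2: not_not (→) rewrites (~ (~ (b | (b & 0)))) into (b | (b & 0)), now (0 ^ (b | (b & 0)))
step 3: absorb_or (→) rewrites (b | (b & 0)) into b, reaching cost 5 (bound 5)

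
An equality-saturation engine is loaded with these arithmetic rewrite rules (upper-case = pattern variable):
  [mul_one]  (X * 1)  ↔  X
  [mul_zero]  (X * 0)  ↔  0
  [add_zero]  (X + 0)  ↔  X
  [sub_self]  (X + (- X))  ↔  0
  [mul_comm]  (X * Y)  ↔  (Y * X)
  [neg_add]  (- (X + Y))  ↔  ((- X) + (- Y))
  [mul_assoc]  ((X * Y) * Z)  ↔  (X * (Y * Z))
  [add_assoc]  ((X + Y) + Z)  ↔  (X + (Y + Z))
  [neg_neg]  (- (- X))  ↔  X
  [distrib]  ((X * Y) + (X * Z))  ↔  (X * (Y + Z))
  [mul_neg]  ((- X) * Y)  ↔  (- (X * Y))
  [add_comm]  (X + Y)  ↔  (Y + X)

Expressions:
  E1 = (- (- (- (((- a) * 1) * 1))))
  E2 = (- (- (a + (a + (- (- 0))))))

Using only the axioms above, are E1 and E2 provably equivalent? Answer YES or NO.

The axioms are sound identities: if E1 ↔* E2 then E1 and E2 evaluate identically under any assignment.
Under a=1: E1 evaluates to 1, E2 to 2. Distinct ⇒ no rewrite sequence connects them.

NO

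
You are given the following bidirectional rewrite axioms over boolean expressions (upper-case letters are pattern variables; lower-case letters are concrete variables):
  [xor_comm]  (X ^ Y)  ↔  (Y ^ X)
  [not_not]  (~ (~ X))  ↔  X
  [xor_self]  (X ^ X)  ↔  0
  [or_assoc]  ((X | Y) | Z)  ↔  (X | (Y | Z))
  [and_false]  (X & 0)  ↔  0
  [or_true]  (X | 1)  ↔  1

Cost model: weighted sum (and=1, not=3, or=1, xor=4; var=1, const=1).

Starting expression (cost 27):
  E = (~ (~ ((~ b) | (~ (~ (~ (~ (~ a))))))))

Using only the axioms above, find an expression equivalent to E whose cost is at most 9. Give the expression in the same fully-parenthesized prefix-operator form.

((~ b) | (~ a))   [cost 9]

(1) (~ (~ ((~ b) | (~ (~ (~ (~ (~ a))))))))  =[not_not →]=  ((~ b) | (~ (~ (~ (~ (~ a))))))
(2) (~ (~ (~ (~ (~ a)))))  =[not_not →]=  (~ (~ (~ a)))    ⊢ ((~ b) | (~ (~ (~ a))))
(3) (~ (~ (~ a)))  =[not_not →]=  (~ a)    ⊢ cost 9, within 9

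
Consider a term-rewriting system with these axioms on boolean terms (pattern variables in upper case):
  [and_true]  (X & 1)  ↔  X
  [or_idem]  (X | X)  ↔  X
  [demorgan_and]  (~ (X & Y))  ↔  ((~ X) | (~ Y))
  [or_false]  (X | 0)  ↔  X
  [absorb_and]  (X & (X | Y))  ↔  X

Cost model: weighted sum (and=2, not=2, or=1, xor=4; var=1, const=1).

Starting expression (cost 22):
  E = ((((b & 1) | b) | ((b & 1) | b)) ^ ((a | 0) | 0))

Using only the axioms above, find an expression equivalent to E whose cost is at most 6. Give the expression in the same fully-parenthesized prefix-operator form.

step 1: or_idem (→) rewrites (((b & 1) | b) | ((b & 1) | b)) into ((b & 1) | b), now (((b & 1) | b) ^ ((a | 0) | 0))
step 2: or_false (→) rewrites ((a | 0) | 0) into (a | 0), now (((b & 1) | b) ^ (a | 0))
step 3: and_true (→) rewrites (b & 1) into b, now ((b | b) ^ (a | 0))
step 4: or_false (→) rewrites (a | 0) into a, now ((b | b) ^ a)
step 5: or_idem (→) rewrites (b | b) into b, reaching cost 6 (bound 6)

(b ^ a)   [cost 6]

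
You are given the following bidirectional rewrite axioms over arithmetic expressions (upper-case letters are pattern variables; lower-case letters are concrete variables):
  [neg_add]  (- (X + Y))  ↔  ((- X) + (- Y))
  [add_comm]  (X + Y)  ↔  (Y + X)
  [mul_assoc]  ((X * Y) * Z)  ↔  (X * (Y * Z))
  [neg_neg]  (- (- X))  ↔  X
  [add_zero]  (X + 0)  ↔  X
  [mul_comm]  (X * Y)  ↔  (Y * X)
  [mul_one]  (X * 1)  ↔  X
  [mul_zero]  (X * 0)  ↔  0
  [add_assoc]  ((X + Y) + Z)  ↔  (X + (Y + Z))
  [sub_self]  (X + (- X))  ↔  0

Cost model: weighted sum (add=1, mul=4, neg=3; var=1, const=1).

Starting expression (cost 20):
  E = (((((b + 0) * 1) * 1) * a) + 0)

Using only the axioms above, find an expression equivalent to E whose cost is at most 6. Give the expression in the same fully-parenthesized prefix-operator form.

step 1: mul_one (→) rewrites (((b + 0) * 1) * 1) into ((b + 0) * 1), now ((((b + 0) * 1) * a) + 0)
step 2: add_zero (→) rewrites ((((b + 0) * 1) * a) + 0) into (((b + 0) * 1) * a)
step 3: mul_comm (→) rewrites (((b + 0) * 1) * a) into (a * ((b + 0) * 1))
step 4: mul_one (→) rewrites ((b + 0) * 1) into (b + 0), now (a * (b + 0))
step 5: add_zero (→) rewrites (b + 0) into b, reaching cost 6 (bound 6)

(a * b)   [cost 6]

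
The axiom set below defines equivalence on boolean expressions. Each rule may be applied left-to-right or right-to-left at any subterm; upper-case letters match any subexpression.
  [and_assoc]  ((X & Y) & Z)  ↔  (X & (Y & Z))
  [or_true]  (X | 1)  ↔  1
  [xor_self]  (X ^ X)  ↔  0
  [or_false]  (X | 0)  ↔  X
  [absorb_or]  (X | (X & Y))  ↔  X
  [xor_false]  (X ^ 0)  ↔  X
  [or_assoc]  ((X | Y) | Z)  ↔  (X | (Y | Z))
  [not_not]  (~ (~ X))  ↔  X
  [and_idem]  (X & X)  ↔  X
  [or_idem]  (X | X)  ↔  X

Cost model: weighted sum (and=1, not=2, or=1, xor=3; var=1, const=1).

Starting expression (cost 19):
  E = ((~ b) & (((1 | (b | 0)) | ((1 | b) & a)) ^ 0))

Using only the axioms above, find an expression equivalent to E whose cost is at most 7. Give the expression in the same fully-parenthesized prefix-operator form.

((~ b) & (1 | b))   [cost 7]

1. [or_false →] (b | 0)  →  b;  E = ((~ b) & (((1 | b) | ((1 | b) & a)) ^ 0))
2. [xor_false →] (((1 | b) | ((1 | b) & a)) ^ 0)  →  ((1 | b) | ((1 | b) & a));  E = ((~ b) & ((1 | b) | ((1 | b) & a)))
3. [absorb_or →] ((1 | b) | ((1 | b) & a))  →  (1 | b);  cost 7 ≤ 7, done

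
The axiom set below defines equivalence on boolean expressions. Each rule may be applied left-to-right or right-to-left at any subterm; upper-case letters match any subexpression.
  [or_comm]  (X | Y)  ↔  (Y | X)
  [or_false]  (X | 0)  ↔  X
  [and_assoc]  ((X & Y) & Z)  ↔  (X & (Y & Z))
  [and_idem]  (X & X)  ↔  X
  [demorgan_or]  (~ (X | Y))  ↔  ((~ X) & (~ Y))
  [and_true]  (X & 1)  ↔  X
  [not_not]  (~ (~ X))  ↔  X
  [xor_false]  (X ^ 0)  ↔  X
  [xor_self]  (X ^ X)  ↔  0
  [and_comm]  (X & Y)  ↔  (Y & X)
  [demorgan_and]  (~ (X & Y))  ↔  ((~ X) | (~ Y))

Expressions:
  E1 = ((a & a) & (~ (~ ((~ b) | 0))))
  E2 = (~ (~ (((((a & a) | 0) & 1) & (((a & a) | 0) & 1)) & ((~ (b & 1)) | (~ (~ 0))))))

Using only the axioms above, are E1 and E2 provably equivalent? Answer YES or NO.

YES

(1) (~ (~ ((~ b) | 0)))  =[not_not →]=  ((~ b) | 0)    ⊢ ((a & a) & ((~ b) | 0))
(2) (a & a)  =[and_idem →]=  a    ⊢ (a & ((~ b) | 0))
(3) ((~ b) | 0)  =[or_false →]=  (~ b)    ⊢ (a & (~ b))
(4) a  =[or_false ←]=  (a | 0)    ⊢ ((a | 0) & (~ b))
(5) b  =[and_true ←]=  (b & 1)    ⊢ ((a | 0) & (~ (b & 1)))
(6) (a | 0)  =[and_true ←]=  ((a | 0) & 1)    ⊢ (((a | 0) & 1) & (~ (b & 1)))
(7) a  =[and_idem ←]=  (a & a)    ⊢ ((((a & a) | 0) & 1) & (~ (b & 1)))
(8) (~ (b & 1))  =[or_false ←]=  ((~ (b & 1)) | 0)    ⊢ ((((a & a) | 0) & 1) & ((~ (b & 1)) | 0))
(9) 0  =[not_not ←]=  (~ (~ 0))    ⊢ ((((a & a) | 0) & 1) & ((~ (b & 1)) | (~ (~ 0))))
(10) (((a & a) | 0) & 1)  =[and_idem ←]=  ((((a & a) | 0) & 1) & (((a & a) | 0) & 1))    ⊢ (((((a & a) | 0) & 1) & (((a & a) | 0) & 1)) & ((~ (b & 1)) | (~ (~ 0))))
(11) (((((a & a) | 0) & 1) & (((a & a) | 0) & 1)) & ((~ (b & 1)) | (~ (~ 0))))  =[not_not ←]=  (~ (~ (((((a & a) | 0) & 1) & (((a & a) | 0) & 1)) & ((~ (b & 1)) | (~ (~ 0))))))    ⊢ E2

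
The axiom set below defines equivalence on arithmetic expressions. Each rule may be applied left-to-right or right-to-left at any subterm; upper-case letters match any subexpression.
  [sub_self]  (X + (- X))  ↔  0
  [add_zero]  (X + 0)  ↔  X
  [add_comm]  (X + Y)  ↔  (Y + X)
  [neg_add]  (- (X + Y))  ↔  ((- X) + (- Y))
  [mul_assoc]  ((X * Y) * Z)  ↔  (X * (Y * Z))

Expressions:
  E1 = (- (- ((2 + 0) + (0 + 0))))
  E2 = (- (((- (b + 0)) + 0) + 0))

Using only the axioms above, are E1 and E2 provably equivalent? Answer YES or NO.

NO

The axioms are sound identities: if E1 ↔* E2 then E1 and E2 evaluate identically under any assignment.
Under b=0: E1 evaluates to 2, E2 to 0. Distinct ⇒ no rewrite sequence connects them.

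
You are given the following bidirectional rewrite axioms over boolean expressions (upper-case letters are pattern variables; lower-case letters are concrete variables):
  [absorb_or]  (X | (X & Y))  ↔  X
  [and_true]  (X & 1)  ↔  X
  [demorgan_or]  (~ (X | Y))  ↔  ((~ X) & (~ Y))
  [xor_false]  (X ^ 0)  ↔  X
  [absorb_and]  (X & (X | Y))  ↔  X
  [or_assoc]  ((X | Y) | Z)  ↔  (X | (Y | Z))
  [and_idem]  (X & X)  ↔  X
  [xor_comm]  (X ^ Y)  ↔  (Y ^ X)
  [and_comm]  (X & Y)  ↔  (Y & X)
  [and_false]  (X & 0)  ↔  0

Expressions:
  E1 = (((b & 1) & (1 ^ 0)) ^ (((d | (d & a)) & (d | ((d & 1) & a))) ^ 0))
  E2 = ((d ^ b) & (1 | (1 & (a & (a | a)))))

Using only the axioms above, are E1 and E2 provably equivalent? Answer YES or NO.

1. [and_true →] (d & 1)  →  d;  E1 = (((b & 1) & (1 ^ 0)) ^ (((d | (d & a)) & (d | (d & a))) ^ 0))
2. [and_idem →] ((d | (d & a)) & (d | (d & a)))  →  (d | (d & a));  E1 = (((b & 1) & (1 ^ 0)) ^ ((d | (d & a)) ^ 0))
3. [xor_false →] (1 ^ 0)  →  1;  E1 = (((b & 1) & 1) ^ ((d | (d & a)) ^ 0))
4. [xor_false →] ((d | (d & a)) ^ 0)  →  (d | (d & a));  E1 = (((b & 1) & 1) ^ (d | (d & a)))
5. [absorb_or →] (d | (d & a))  →  d;  E1 = (((b & 1) & 1) ^ d)
6. [and_true →] ((b & 1) & 1)  →  (b & 1);  E1 = ((b & 1) ^ d)
7. [xor_comm →] ((b & 1) ^ d)  →  (d ^ (b & 1))
8. [and_true →] (b & 1)  →  b;  E1 = (d ^ b)
9. [and_true ←] (d ^ b)  →  ((d ^ b) & 1)
10. [absorb_or ←] 1  →  (1 | (1 & a));  E1 = ((d ^ b) & (1 | (1 & a)))
11. [absorb_and ←] a  →  (a & (a | a));  this is E2

YES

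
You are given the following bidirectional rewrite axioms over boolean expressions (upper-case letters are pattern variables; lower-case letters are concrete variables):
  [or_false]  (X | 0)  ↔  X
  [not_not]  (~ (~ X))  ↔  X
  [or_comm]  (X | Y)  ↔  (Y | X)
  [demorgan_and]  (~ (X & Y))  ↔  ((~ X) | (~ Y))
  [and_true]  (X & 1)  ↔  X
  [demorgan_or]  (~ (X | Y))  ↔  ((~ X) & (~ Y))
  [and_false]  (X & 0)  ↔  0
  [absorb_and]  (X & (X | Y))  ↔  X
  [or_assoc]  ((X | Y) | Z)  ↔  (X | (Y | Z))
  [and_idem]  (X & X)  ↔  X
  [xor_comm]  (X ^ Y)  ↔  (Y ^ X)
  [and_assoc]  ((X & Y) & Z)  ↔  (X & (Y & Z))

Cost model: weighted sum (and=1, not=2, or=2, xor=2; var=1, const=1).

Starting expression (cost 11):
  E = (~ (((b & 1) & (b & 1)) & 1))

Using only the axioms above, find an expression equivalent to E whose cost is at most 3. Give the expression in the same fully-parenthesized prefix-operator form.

(~ b)   [cost 3]

1. [and_idem →] ((b & 1) & (b & 1))  →  (b & 1);  E = (~ ((b & 1) & 1))
2. [and_true →] ((b & 1) & 1)  →  (b & 1);  E = (~ (b & 1))
3. [and_true →] (b & 1)  →  b;  cost 3 ≤ 3, done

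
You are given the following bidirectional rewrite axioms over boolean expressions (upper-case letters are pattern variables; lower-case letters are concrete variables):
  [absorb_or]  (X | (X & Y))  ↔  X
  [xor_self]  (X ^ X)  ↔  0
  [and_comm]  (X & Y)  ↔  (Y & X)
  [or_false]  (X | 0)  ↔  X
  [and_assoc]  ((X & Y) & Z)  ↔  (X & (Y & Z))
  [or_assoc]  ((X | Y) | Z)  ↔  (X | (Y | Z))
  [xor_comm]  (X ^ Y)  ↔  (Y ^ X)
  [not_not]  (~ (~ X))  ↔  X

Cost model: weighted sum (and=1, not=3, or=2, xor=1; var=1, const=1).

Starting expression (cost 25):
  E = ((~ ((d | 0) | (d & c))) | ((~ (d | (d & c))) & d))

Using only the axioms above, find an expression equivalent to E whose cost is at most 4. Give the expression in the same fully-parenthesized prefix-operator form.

(1) (d | 0)  =[or_false →]=  d    ⊢ ((~ (d | (d & c))) | ((~ (d | (d & c))) & d))
(2) ((~ (d | (d & c))) | ((~ (d | (d & c))) & d))  =[absorb_or →]=  (~ (d | (d & c)))
(3) (d | (d & c))  =[absorb_or →]=  d    ⊢ cost 4, within 4

(~ d)   [cost 4]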